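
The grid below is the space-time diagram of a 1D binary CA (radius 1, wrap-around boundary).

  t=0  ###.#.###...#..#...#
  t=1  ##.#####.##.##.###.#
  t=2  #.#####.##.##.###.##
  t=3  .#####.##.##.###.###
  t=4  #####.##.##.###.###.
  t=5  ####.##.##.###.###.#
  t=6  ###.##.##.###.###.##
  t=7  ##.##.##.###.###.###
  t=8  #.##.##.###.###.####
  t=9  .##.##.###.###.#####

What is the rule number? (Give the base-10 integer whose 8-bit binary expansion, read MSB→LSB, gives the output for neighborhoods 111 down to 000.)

189

  ### -> #   bit 7 = 1  t=0,i=0
  ##. -> .   bit 6 = 0  t=0,i=2
  #.# -> #   bit 5 = 1  t=0,i=3
  #.. -> #   bit 4 = 1  t=0,i=9
  .## -> #   bit 3 = 1  t=0,i=6
  .#. -> #   bit 2 = 1  t=0,i=4
  ..# -> .   bit 1 = 0  t=0,i=11
  ... -> #   bit 0 = 1  t=0,i=10
  bits 10111101 = 189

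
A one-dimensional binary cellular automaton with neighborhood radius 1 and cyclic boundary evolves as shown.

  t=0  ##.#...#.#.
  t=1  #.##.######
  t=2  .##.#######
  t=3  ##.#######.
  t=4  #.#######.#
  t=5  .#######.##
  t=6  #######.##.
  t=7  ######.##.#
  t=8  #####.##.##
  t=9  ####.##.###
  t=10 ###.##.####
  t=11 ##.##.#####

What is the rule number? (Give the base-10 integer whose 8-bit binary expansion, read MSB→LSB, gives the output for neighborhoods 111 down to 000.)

  [7] ### => #  t=1,i=6
  [6] ##. => .  t=0,i=1
  [5] #.# => #  t=0,i=2
  [4] #.. => .  t=0,i=4
  [3] .## => #  t=0,i=0
  [2] .#. => #  t=0,i=3
  [1] ..# => #  t=0,i=6
  [0] ... => #  t=0,i=5
  bits 10101111 = 175

175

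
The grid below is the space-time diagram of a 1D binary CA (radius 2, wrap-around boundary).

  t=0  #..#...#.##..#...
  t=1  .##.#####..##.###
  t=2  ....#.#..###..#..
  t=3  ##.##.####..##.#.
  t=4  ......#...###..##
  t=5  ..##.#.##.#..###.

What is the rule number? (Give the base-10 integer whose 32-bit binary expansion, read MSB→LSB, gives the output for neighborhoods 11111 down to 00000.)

  #####|#  b31=1 t=1,i=6
  ####.|.  b30=0 t=1,i=7
  ###.#|.  b29=0 t=1,i=16
  ###..|.  b28=0 t=1,i=8
  ##.##|.  b27=0 t=1,i=0
  ##.#.|.  b26=0 t=3,i=14
  ##..#|#  b25=1 t=0,i=11
  ##...|.  b24=0 t=4,i=0
  #.###|#  b23=1 t=1,i=4
  #.##.|.  b22=0 t=0,i=9
  #.#.#|#  b21=1 t=3,i=15
  #.#..|#  b20=1 t=2,i=6
  #..##|#  b19=1 t=1,i=10
  #..#.|#  b18=1 t=0,i=2
  #...#|#  b17=1 t=0,i=5
  #....|.  b16=0 t=2,i=16
  .####|.  b15=0 t=1,i=5
  .###.|.  b14=0 t=1,i=15
  .##.#|.  b13=0 t=1,i=2
  .##..|.  b12=0 t=0,i=10
  .#.##|#  b11=1 t=0,i=8
  .#.#.|.  b10=0 t=2,i=5
  .#..#|#  b9=1 t=0,i=1
  .#...|#  b8=1 t=0,i=4
  ..###|#  b7=1 t=2,i=9
  ..##.|#  b6=1 t=1,i=11
  ..#.#|#  b5=1 t=0,i=7
  ..#..|.  b4=0 t=0,i=0
  ...##|.  b3=0 t=4,i=9
  ...#.|#  b2=1 t=0,i=6
  ....#|.  b1=0 t=2,i=2
  .....|#  b0=1 t=2,i=0
  bits 10000010101111100000101111100101 = 2193492965

2193492965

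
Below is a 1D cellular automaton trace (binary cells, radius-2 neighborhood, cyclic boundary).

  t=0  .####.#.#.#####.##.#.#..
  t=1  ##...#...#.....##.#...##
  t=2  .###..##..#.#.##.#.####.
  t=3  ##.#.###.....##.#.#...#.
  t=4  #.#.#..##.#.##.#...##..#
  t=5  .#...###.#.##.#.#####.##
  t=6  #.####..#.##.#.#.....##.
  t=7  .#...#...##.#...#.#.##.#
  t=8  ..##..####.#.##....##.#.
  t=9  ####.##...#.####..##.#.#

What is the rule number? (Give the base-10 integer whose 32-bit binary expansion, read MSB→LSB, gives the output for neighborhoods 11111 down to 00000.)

  #####|.  b31=0 t=0,i=12
  ####.|.  b30=0 t=0,i=3
  ###.#|.  b29=0 t=0,i=4
  ###..|#  b28=1 t=1,i=1
  ##.##|#  b27=1 t=0,i=15
  ##.#.|#  b26=1 t=0,i=5
  ##..#|.  b25=0 t=2,i=4
  ##...|#  b24=1 t=1,i=2
  #.###|.  b23=0 t=0,i=10
  #.##.|#  b22=1 t=0,i=16
  #.#.#|.  b21=0 t=0,i=6
  #.#..|.  b20=0 t=0,i=21
  #..##|#  b19=1 t=2,i=0
  #..#.|.  b18=0 t=2,i=9
  #...#|#  b17=1 t=0,i=23
  #....|.  b16=0 t=1,i=11
  .####|.  b15=0 t=0,i=2
  .###.|.  b14=0 t=2,i=2
  .##.#|.  b13=0 t=0,i=17
  .##..|#  b12=1 t=2,i=7
  .#.##|#  b11=1 t=0,i=9
  .#.#.|.  b10=0 t=0,i=7
  .#..#|#  b9=1 t=4,i=5
  .#...|#  b8=1 t=0,i=22
  ..###|#  b7=1 t=0,i=1
  ..##.|#  b6=1 t=1,i=15
  ..#.#|.  b5=0 t=2,i=10
  ..#..|.  b4=0 t=1,i=5
  ...##|#  b3=1 t=0,i=0
  ...#.|.  b2=0 t=1,i=4
  ....#|.  b1=0 t=1,i=13
  .....|#  b0=1 t=1,i=12
  bits 00011101010010100001101111001001 = 491396041

491396041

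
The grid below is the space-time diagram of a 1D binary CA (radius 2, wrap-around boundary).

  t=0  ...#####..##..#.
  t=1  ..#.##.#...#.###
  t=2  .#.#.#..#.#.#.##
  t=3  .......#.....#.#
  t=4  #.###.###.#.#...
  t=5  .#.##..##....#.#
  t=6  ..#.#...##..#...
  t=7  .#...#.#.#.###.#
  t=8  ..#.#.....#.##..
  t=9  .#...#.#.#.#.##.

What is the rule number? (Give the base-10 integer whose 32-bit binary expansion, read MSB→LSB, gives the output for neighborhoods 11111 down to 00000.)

2969893149

  [31] ##### => #  t=0,i=5
  [30] ####. => .  t=0,i=6
  [29] ###.# => #  t=4,i=4
  [28] ###.. => #  t=0,i=7
  [27] ##.## => .  t=4,i=5
  [26] ##.#. => .  t=1,i=6
  [25] ##..# => .  t=0,i=8
  [24] ##... => #  t=5,i=9
  [23] #.### => .  t=1,i=13
  [22] #.##. => .  t=1,i=4
  [21] #.#.# => .  t=2,i=1
  [20] #.#.. => .  t=1,i=7
  [19] #..## => .  t=0,i=9
  [18] #..#. => #  t=0,i=13
  [17] #...# => .  t=1,i=9
  [16] #.... => .  t=0,i=0
  [15] .#### => #  t=0,i=4
  [14] .###. => #  t=1,i=14
  [13] .##.# => #  t=1,i=5
  [12] .##.. => #  t=0,i=11
  [11] .#.## => #  t=1,i=3
  [10] .#.#. => .  t=2,i=2
  [9] .#..# => .  t=2,i=6
  [8] .#... => #  t=0,i=15
  [7] ..### => .  t=0,i=3
  [6] ..##. => .  t=0,i=10
  [5] ..#.# => .  t=1,i=2
  [4] ..#.. => #  t=0,i=14
  [3] ...## => #  t=0,i=2
  [2] ...#. => #  t=1,i=10
  [1] ....# => .  t=0,i=1
  [0] ..... => #  t=3,i=2
  bits 10110001000001001111100100011101 = 2969893149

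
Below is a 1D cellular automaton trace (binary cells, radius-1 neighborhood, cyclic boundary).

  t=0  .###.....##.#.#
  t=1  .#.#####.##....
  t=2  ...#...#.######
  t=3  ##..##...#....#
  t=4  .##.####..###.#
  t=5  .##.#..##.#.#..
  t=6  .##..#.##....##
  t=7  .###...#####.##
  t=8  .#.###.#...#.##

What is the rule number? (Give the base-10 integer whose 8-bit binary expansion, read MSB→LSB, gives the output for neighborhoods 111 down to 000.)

89

  nb ###: next=.  (t=0,i=2, bit7=0)
  nb ##.: next=#  (t=0,i=3, bit6=1)
  nb #.#: next=.  (t=0,i=0, bit5=0)
  nb #..: next=#  (t=0,i=4, bit4=1)
  nb .##: next=#  (t=0,i=1, bit3=1)
  nb .#.: next=.  (t=0,i=12, bit2=0)
  nb ..#: next=.  (t=0,i=8, bit1=0)
  nb ...: next=#  (t=0,i=5, bit0=1)
  bits 01011001 = 89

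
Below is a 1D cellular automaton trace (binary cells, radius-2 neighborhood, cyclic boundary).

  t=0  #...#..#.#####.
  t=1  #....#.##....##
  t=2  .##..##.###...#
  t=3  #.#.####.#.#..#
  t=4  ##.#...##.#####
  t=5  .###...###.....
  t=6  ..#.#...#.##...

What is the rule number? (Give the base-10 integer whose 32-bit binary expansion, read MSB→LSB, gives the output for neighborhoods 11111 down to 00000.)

  [31] ##### => .  t=0,i=11
  [30] ####. => .  t=0,i=12
  [29] ###.# => #  t=0,i=13
  [28] ###.. => .  t=1,i=0
  [27] ##.## => #  t=2,i=7
  [26] ##.#. => #  t=0,i=14
  [25] ##..# => .  t=2,i=3
  [24] ##... => #  t=1,i=1
  [23] #.### => .  t=0,i=9
  [22] #.##. => .  t=1,i=7
  [21] #.#.# => .  t=3,i=2
  [20] #.#.. => #  t=0,i=0
  [19] #..## => #  t=2,i=4
  [18] #..#. => .  t=0,i=6
  [17] #...# => .  t=0,i=2
  [16] #.... => #  t=1,i=2
  [15] .#### => .  t=0,i=10
  [14] .###. => #  t=1,i=14
  [13] .##.# => #  t=2,i=6
  [12] .##.. => #  t=1,i=8
  [11] .#.## => #  t=0,i=8
  [10] .#.#. => #  t=3,i=10
  [9] .#..# => #  t=0,i=5
  [8] .#... => .  t=0,i=1
  [7] ..### => .  t=1,i=13
  [6] ..##. => #  t=2,i=5
  [5] ..#.# => #  t=0,i=7
  [4] ..#.. => .  t=0,i=4
  [3] ...## => .  t=1,i=12
  [2] ...#. => .  t=0,i=3
  [1] ....# => .  t=1,i=3
  [0] ..... => .  t=5,i=12
  bits 00101101000110010111111001100000 = 756645472

756645472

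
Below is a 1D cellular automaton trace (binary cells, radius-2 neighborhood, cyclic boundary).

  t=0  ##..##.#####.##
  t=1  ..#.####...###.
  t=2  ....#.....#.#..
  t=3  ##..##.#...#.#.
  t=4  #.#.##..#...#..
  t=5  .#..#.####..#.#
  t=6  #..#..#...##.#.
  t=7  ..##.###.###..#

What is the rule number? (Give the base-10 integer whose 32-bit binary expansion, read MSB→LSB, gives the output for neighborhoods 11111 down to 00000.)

717514073

  #####|.  b31=0 t=0,i=9
  ####.|.  b30=0 t=0,i=0
  ###.#|#  b29=1 t=0,i=11
  ###..|.  b28=0 t=0,i=1
  ##.##|#  b27=1 t=0,i=6
  ##.#.|.  b26=0 t=3,i=6
  ##..#|#  b25=1 t=0,i=2
  ##...|.  b24=0 t=1,i=8
  #.###|#  b23=1 t=0,i=7
  #.##.|#  b22=1 t=3,i=0
  #.#.#|.  b21=0 t=3,i=13
  #.#..|.  b20=0 t=2,i=12
  #..##|.  b19=0 t=0,i=3
  #..#.|#  b18=1 t=4,i=7
  #...#|.  b17=0 t=1,i=0
  #....|.  b16=0 t=2,i=6
  .####|.  b15=0 t=0,i=8
  .###.|#  b14=1 t=1,i=12
  .##.#|#  b13=1 t=0,i=5
  .##..|.  b12=0 t=3,i=1
  .#.##|.  b11=0 t=1,i=3
  .#.#.|#  b10=1 t=2,i=11
  .#..#|.  b9=0 t=4,i=13
  .#...|#  b8=1 t=2,i=5
  ..###|.  b7=0 t=1,i=11
  ..##.|#  b6=1 t=0,i=4
  ..#.#|.  b5=0 t=1,i=2
  ..#..|#  b4=1 t=2,i=4
  ...##|#  b3=1 t=1,i=10
  ...#.|.  b2=0 t=1,i=1
  ....#|.  b1=0 t=2,i=2
  .....|#  b0=1 t=2,i=0
  bits 00101010110001000110010101011001 = 717514073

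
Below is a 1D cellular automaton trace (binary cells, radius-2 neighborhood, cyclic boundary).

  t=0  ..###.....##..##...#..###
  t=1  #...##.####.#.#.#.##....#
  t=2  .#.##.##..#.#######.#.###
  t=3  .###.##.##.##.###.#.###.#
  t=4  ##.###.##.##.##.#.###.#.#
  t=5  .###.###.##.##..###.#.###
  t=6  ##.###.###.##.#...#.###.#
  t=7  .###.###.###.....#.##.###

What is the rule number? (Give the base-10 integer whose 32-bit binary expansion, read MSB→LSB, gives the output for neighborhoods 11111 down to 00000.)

  [31] ##### => #  t=2,i=14
  [30] ####. => .  t=1,i=9
  [29] ###.# => #  t=1,i=10
  [28] ###.. => #  t=0,i=4
  [27] ##.## => #  t=1,i=6
  [26] ##.#. => .  t=1,i=11
  [25] ##..# => #  t=0,i=0
  [24] ##... => #  t=0,i=5
  [23] #.### => #  t=1,i=7
  [22] #.##. => #  t=1,i=18
  [21] #.#.# => #  t=1,i=12
  [20] #.#.. => .  t=6,i=14
  [19] #..## => .  t=0,i=1
  [18] #..#. => #  t=2,i=9
  [17] #...# => .  t=0,i=17
  [16] #.... => .  t=0,i=6
  [15] .#### => .  t=1,i=8
  [14] .###. => .  t=0,i=3
  [13] .##.# => .  t=1,i=5
  [12] .##.. => .  t=0,i=11
  [11] .#.## => #  t=1,i=17
  [10] .#.#. => #  t=1,i=13
  [9] .#..# => .  t=0,i=20
  [8] .#... => .  t=6,i=15
  [7] ..### => .  t=0,i=2
  [6] ..##. => #  t=0,i=10
  [5] ..#.# => .  t=2,i=10
  [4] ..#.. => #  t=0,i=19
  [3] ...## => #  t=0,i=9
  [2] ...#. => #  t=0,i=18
  [1] ....# => #  t=0,i=8
  [0] ..... => #  t=0,i=7
  bits 10111011111001000000110001011111 = 3152284767

3152284767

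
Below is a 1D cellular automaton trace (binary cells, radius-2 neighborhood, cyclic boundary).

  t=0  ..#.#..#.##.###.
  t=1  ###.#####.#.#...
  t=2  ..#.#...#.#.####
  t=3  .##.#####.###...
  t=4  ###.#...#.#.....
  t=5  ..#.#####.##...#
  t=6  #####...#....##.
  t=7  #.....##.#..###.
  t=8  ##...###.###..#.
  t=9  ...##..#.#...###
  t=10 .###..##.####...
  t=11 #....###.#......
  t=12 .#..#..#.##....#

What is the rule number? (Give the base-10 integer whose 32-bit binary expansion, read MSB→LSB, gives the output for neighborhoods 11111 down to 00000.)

  ##### -> .   bit 31 = 0  t=1,i=6
  ####. -> .   bit 30 = 0  t=1,i=7
  ###.# -> #   bit 29 = 1  t=1,i=2
  ###.. -> .   bit 28 = 0  t=0,i=14
  ##.## -> .   bit 27 = 0  t=0,i=11
  ##.#. -> .   bit 26 = 0  t=1,i=9
  ##..# -> .   bit 25 = 0  t=2,i=0
  ##... -> .   bit 24 = 0  t=0,i=15
  #.### -> #   bit 23 = 1  t=0,i=12
  #.##. -> .   bit 22 = 0  t=0,i=9
  #.#.# -> #   bit 21 = 1  t=1,i=10
  #.#.. -> #   bit 20 = 1  t=0,i=4
  #..## -> #   bit 19 = 1  t=7,i=11
  #..#. -> #   bit 18 = 1  t=0,i=6
  #...# -> #   bit 17 = 1  t=0,i=0
  #.... -> .   bit 16 = 0  t=3,i=14
  .#### -> .   bit 15 = 0  t=1,i=5
  .###. -> .   bit 14 = 0  t=0,i=13
  .##.# -> #   bit 13 = 1  t=0,i=10
  .##.. -> .   bit 12 = 0  t=5,i=11
  .#.## -> #   bit 11 = 1  t=0,i=8
  .#.#. -> .   bit 10 = 0  t=0,i=3
  .#..# -> #   bit 9 = 1  t=0,i=5
  .#... -> #   bit 8 = 1  t=1,i=13
  ..### -> .   bit 7 = 0  t=1,i=0
  ..##. -> #   bit 6 = 1  t=3,i=1
  ..#.# -> #   bit 5 = 1  t=0,i=2
  ..#.. -> .   bit 4 = 0  t=5,i=15
  ...## -> #   bit 3 = 1  t=1,i=15
  ...#. -> #   bit 2 = 1  t=0,i=1
  ....# -> .   bit 1 = 0  t=3,i=15
  ..... -> .   bit 0 = 0  t=4,i=13
  bits 00100000101111100010101101101100 = 549333868

549333868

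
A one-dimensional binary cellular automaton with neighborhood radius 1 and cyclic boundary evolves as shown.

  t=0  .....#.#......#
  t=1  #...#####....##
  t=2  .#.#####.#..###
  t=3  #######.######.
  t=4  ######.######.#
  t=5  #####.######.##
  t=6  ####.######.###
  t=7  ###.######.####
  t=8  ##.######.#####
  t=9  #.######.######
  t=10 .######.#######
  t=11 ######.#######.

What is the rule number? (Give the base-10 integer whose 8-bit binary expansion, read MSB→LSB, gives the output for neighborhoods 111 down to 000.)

  nb ###: next=#  (t=1,i=5, bit7=1)
  nb ##.: next=.  (t=1,i=0, bit6=0)
  nb #.#: next=#  (t=0,i=6, bit5=1)
  nb #..: next=#  (t=0,i=0, bit4=1)
  nb .##: next=#  (t=1,i=4, bit3=1)
  nb .#.: next=#  (t=0,i=5, bit2=1)
  nb ..#: next=#  (t=0,i=4, bit1=1)
  nb ...: next=.  (t=0,i=1, bit0=0)
  bits 10111110 = 190

190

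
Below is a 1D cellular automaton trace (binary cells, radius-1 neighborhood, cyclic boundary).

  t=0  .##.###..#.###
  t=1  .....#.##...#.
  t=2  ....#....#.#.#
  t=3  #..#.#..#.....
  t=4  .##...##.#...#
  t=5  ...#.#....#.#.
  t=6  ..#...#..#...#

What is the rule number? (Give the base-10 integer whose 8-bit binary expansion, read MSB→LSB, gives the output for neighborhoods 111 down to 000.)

146

  nb ###: next=#  (t=0,i=5, bit7=1)
  nb ##.: next=.  (t=0,i=2, bit6=0)
  nb #.#: next=.  (t=0,i=0, bit5=0)
  nb #..: next=#  (t=0,i=7, bit4=1)
  nb .##: next=.  (t=0,i=1, bit3=0)
  nb .#.: next=.  (t=0,i=9, bit2=0)
  nb ..#: next=#  (t=0,i=8, bit1=1)
  nb ...: next=.  (t=1,i=0, bit0=0)
  bits 10010010 = 146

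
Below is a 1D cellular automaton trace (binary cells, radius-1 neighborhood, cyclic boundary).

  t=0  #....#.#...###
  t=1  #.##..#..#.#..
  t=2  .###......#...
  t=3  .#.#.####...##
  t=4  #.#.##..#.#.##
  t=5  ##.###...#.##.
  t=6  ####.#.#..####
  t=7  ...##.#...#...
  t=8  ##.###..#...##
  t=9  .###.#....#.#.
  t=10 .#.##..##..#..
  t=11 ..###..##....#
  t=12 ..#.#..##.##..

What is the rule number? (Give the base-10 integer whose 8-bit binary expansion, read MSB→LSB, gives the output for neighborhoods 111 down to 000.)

105

  [7] ### => .  t=0,i=12
  [6] ##. => #  t=0,i=0
  [5] #.# => #  t=0,i=6
  [4] #.. => .  t=0,i=1
  [3] .## => #  t=0,i=11
  [2] .#. => .  t=0,i=5
  [1] ..# => .  t=0,i=4
  [0] ... => #  t=0,i=2
  bits 01101001 = 105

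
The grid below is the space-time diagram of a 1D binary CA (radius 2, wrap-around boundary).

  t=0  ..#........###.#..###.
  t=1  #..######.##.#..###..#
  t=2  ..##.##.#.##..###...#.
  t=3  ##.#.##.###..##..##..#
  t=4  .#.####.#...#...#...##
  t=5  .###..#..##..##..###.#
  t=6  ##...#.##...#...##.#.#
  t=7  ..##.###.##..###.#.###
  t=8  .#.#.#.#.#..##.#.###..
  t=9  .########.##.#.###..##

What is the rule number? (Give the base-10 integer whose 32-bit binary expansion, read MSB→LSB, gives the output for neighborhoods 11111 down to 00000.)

2716807081

  ##### -> #   bit 31 = 1  t=1,i=5
  ####. -> .   bit 30 = 0  t=1,i=7
  ###.# -> #   bit 29 = 1  t=0,i=13
  ###.. -> .   bit 28 = 0  t=0,i=20
  ##.## -> .   bit 27 = 0  t=1,i=9
  ##.#. -> .   bit 26 = 0  t=0,i=14
  ##..# -> .   bit 25 = 0  t=1,i=1
  ##... -> #   bit 24 = 1  t=0,i=21
  #.### -> #   bit 23 = 1  t=3,i=8
  #.##. -> #   bit 22 = 1  t=1,i=10
  #.#.# -> #   bit 21 = 1  t=2,i=8
  #.#.. -> .   bit 20 = 0  t=0,i=15
  #..## -> #   bit 19 = 1  t=0,i=17
  #..#. -> #   bit 18 = 1  t=5,i=5
  #...# -> #   bit 17 = 1  t=0,i=0
  #.... -> #   bit 16 = 1  t=0,i=4
  .#### -> .   bit 15 = 0  t=1,i=4
  .###. -> .   bit 14 = 0  t=0,i=12
  .##.# -> #   bit 13 = 1  t=1,i=11
  .##.. -> .   bit 12 = 0  t=1,i=0
  .#.## -> #   bit 11 = 1  t=2,i=9
  .#.#. -> #   bit 10 = 1  t=8,i=2
  .#..# -> #   bit 9 = 1  t=0,i=16
  .#... -> #   bit 8 = 1  t=0,i=3
  ..### -> #   bit 7 = 1  t=0,i=11
  ..##. -> .   bit 6 = 0  t=1,i=21
  ..#.# -> #   bit 5 = 1  t=6,i=5
  ..#.. -> .   bit 4 = 0  t=0,i=2
  ...## -> #   bit 3 = 1  t=0,i=10
  ...#. -> .   bit 2 = 0  t=0,i=1
  ....# -> .   bit 1 = 0  t=0,i=9
  ..... -> #   bit 0 = 1  t=0,i=5
  bits 10100001111011110010111110101001 = 2716807081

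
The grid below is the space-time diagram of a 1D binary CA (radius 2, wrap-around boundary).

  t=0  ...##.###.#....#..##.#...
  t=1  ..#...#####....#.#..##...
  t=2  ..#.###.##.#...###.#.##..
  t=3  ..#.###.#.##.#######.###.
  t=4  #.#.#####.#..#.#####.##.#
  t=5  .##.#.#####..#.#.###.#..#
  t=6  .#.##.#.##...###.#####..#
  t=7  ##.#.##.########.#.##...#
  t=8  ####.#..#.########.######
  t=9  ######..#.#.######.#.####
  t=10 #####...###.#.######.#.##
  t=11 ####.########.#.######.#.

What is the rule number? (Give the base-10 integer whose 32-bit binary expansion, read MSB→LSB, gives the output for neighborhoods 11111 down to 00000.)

  nb #####: next=#  (t=1,i=8, bit31=1)
  nb ####.: next=#  (t=1,i=9, bit30=1)
  nb ###.#: next=#  (t=0,i=8, bit29=1)
  nb ###..: next=.  (t=1,i=10, bit28=0)
  nb ##.##: next=.  (t=0,i=5, bit27=0)
  nb ##.#.: next=#  (t=0,i=9, bit26=1)
  nb ##..#: next=.  (t=5,i=11, bit25=0)
  nb ##...: next=#  (t=1,i=11, bit24=1)
  nb #.###: next=#  (t=0,i=6, bit23=1)
  nb #.##.: next=#  (t=2,i=8, bit22=1)
  nb #.#.#: next=#  (t=2,i=19, bit21=1)
  nb #.#..: next=#  (t=0,i=10, bit20=1)
  nb #..##: next=#  (t=0,i=17, bit19=1)
  nb #..#.: next=.  (t=4,i=12, bit18=0)
  nb #...#: next=#  (t=1,i=4, bit17=1)
  nb #....: next=.  (t=0,i=12, bit16=0)
  nb .####: next=.  (t=1,i=7, bit15=0)
  nb .###.: next=#  (t=0,i=7, bit14=1)
  nb .##.#: next=.  (t=0,i=4, bit13=0)
  nb .##..: next=#  (t=1,i=21, bit12=1)
  nb .#.##: next=.  (t=2,i=3, bit11=0)
  nb .#.#.: next=#  (t=1,i=16, bit10=1)
  nb .#..#: next=.  (t=0,i=16, bit9=0)
  nb .#...: next=.  (t=0,i=11, bit8=0)
  nb ..###: next=#  (t=1,i=6, bit7=1)
  nb ..##.: next=.  (t=0,i=3, bit6=0)
  nb ..#.#: next=#  (t=1,i=15, bit5=1)
  nb ..#..: next=#  (t=0,i=15, bit4=1)
  nb ...##: next=#  (t=0,i=2, bit3=1)
  nb ...#.: next=.  (t=0,i=14, bit2=0)
  nb ....#: next=.  (t=0,i=1, bit1=0)
  nb .....: next=.  (t=0,i=0, bit0=0)
  bits 11100101111110100101010010111000 = 3858388152

3858388152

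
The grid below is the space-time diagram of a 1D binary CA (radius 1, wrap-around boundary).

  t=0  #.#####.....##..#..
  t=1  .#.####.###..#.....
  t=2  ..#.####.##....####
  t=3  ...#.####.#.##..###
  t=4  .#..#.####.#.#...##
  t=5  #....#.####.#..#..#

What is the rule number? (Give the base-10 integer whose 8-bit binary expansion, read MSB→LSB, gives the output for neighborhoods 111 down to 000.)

225

  ###|#  b7=1 t=0,i=3
  ##.|#  b6=1 t=0,i=6
  #.#|#  b5=1 t=0,i=1
  #..|.  b4=0 t=0,i=7
  .##|.  b3=0 t=0,i=2
  .#.|.  b2=0 t=0,i=0
  ..#|.  b1=0 t=0,i=11
  ...|#  b0=1 t=0,i=8
  bits 11100001 = 225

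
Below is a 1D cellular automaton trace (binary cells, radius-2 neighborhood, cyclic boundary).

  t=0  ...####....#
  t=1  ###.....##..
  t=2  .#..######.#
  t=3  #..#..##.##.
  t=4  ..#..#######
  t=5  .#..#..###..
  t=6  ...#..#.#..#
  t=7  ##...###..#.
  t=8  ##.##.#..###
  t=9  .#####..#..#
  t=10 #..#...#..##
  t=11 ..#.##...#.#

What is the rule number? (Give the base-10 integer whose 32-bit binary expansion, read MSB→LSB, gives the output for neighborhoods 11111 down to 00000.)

2890890603

  [31] ##### => #  t=2,i=6
  [30] ####. => .  t=0,i=5
  [29] ###.# => #  t=2,i=9
  [28] ###.. => .  t=0,i=6
  [27] ##.## => #  t=3,i=8
  [26] ##.#. => #  t=2,i=10
  [25] ##..# => .  t=1,i=10
  [24] ##... => .  t=0,i=7
  [23] #.### => .  t=9,i=1
  [22] #.##. => #  t=3,i=9
  [21] #.#.# => .  t=2,i=11
  [20] #.#.. => .  t=2,i=1
  [19] #..## => #  t=1,i=11
  [18] #..#. => #  t=3,i=2
  [17] #...# => #  t=0,i=1
  [16] #.... => #  t=0,i=8
  [15] .#### => .  t=0,i=4
  [14] .###. => #  t=1,i=1
  [13] .##.# => #  t=3,i=7
  [12] .##.. => #  t=1,i=9
  [11] .#.## => #  t=7,i=11
  [10] .#.#. => #  t=2,i=0
  [9] .#..# => .  t=2,i=2
  [8] .#... => #  t=0,i=0
  [7] ..### => .  t=0,i=3
  [6] ..##. => #  t=1,i=8
  [5] ..#.# => #  t=6,i=6
  [4] ..#.. => .  t=0,i=11
  [3] ...## => #  t=0,i=2
  [2] ...#. => .  t=0,i=10
  [1] ....# => #  t=0,i=9
  [0] ..... => #  t=1,i=5
  bits 10101100010011110111110101101011 = 2890890603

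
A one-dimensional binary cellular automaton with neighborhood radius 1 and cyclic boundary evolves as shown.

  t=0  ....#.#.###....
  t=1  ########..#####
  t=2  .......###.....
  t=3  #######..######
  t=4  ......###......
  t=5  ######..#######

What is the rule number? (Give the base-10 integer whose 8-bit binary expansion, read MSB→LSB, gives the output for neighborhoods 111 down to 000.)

119

  ###|.  b7=0 t=0,i=9
  ##.|#  b6=1 t=0,i=10
  #.#|#  b5=1 t=0,i=5
  #..|#  b4=1 t=0,i=11
  .##|.  b3=0 t=0,i=8
  .#.|#  b2=1 t=0,i=4
  ..#|#  b1=1 t=0,i=3
  ...|#  b0=1 t=0,i=0
  bits 01110111 = 119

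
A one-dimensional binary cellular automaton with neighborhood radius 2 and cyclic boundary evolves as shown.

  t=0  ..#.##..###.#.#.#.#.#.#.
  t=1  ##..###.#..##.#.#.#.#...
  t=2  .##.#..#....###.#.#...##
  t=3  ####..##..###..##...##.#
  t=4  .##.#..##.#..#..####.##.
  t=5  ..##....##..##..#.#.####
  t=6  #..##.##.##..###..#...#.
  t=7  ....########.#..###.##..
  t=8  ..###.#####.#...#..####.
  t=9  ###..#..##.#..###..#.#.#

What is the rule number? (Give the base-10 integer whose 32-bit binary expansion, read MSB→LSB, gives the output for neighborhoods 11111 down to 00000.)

3479580830

  #####|#  b31=1 t=3,i=1
  ####.|#  b30=1 t=3,i=2
  ###.#|.  b29=0 t=0,i=10
  ###..|.  b28=0 t=3,i=3
  ##.##|#  b27=1 t=2,i=0
  ##.#.|#  b26=1 t=0,i=11
  ##..#|#  b25=1 t=0,i=6
  ##...|#  b24=1 t=3,i=17
  #.###|.  b23=0 t=3,i=23
  #.##.|#  b22=1 t=0,i=4
  #.#.#|#  b21=1 t=0,i=12
  #.#..|.  b20=0 t=0,i=22
  #..##|.  b19=0 t=0,i=7
  #..#.|#  b18=1 t=2,i=6
  #...#|#  b17=1 t=0,i=0
  #....|.  b16=0 t=2,i=9
  .####|.  b15=0 t=3,i=0
  .###.|.  b14=0 t=0,i=9
  .##.#|#  b13=1 t=1,i=12
  .##..|#  b12=1 t=0,i=5
  .#.##|.  b11=0 t=0,i=3
  .#.#.|.  b10=0 t=0,i=13
  .#..#|.  b9=0 t=1,i=9
  .#...|.  b8=0 t=0,i=23
  ..###|#  b7=1 t=0,i=8
  ..##.|.  b6=0 t=1,i=0
  ..#.#|.  b5=0 t=0,i=2
  ..#..|#  b4=1 t=2,i=7
  ...##|#  b3=1 t=1,i=23
  ...#.|#  b2=1 t=0,i=1
  ....#|#  b1=1 t=2,i=10
  .....|.  b0=0 t=7,i=0
  bits 11001111011001100011000010011110 = 3479580830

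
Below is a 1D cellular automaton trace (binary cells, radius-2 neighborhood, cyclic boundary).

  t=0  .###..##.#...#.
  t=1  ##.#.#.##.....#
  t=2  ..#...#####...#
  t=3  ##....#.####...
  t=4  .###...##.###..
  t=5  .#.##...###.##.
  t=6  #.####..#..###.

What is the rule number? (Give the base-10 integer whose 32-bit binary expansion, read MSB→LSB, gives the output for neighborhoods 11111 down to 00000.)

3721214592

  #####|#  b31=1 t=2,i=8
  ####.|#  b30=1 t=2,i=9
  ###.#|.  b29=0 t=1,i=1
  ###..|#  b28=1 t=0,i=3
  ##.##|#  b27=1 t=4,i=9
  ##.#.|#  b26=1 t=0,i=8
  ##..#|.  b25=0 t=0,i=4
  ##...|#  b24=1 t=1,i=9
  #.###|#  b23=1 t=3,i=8
  #.##.|#  b22=1 t=1,i=7
  #.#.#|.  b21=0 t=1,i=3
  #.#..|.  b20=0 t=0,i=9
  #..##|#  b19=1 t=0,i=0
  #..#.|#  b18=1 t=2,i=1
  #...#|.  b17=0 t=0,i=11
  #....|#  b16=1 t=1,i=10
  .####|.  b15=0 t=2,i=7
  .###.|.  b14=0 t=0,i=2
  .##.#|#  b13=1 t=0,i=7
  .##..|#  b12=1 t=1,i=8
  .#.##|#  b11=1 t=1,i=6
  .#.#.|.  b10=0 t=1,i=4
  .#..#|#  b9=1 t=0,i=14
  .#...|.  b8=0 t=0,i=10
  ..###|#  b7=1 t=0,i=1
  ..##.|.  b6=0 t=0,i=6
  ..#.#|.  b5=0 t=3,i=6
  ..#..|.  b4=0 t=0,i=13
  ...##|.  b3=0 t=1,i=13
  ...#.|.  b2=0 t=0,i=12
  ....#|.  b1=0 t=1,i=12
  .....|.  b0=0 t=1,i=11
  bits 11011101110011010011101010000000 = 3721214592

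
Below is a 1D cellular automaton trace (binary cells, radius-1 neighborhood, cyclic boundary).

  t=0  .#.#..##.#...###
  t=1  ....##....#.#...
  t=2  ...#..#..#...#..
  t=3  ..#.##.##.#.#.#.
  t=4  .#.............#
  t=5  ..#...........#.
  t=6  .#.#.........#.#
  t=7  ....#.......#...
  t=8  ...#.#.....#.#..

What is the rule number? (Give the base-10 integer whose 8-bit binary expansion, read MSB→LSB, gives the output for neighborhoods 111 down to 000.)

18

  nb ###: next=.  (t=0,i=14, bit7=0)
  nb ##.: next=.  (t=0,i=7, bit6=0)
  nb #.#: next=.  (t=0,i=0, bit5=0)
  nb #..: next=#  (t=0,i=4, bit4=1)
  nb .##: next=.  (t=0,i=6, bit3=0)
  nb .#.: next=.  (t=0,i=1, bit2=0)
  nb ..#: next=#  (t=0,i=5, bit1=1)
  nb ...: next=.  (t=0,i=11, bit0=0)
  bits 00010010 = 18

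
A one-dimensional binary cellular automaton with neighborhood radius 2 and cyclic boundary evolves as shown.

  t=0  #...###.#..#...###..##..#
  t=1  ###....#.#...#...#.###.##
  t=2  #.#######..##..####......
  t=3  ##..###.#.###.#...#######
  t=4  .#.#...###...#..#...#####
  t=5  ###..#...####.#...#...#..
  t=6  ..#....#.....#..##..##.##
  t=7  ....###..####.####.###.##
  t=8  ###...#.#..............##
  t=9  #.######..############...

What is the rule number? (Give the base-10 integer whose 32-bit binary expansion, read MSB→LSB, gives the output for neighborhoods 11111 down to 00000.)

  #####|#  b31=1 t=1,i=0
  ####.|.  b30=0 t=1,i=1
  ###.#|.  b29=0 t=0,i=6
  ###..|#  b28=1 t=0,i=17
  ##.##|.  b27=0 t=1,i=22
  ##.#.|#  b26=1 t=0,i=7
  ##..#|.  b25=0 t=0,i=18
  ##...|#  b24=1 t=0,i=1
  #.###|.  b23=0 t=1,i=19
  #.##.|#  b22=1 t=6,i=23
  #.#.#|#  b21=1 t=3,i=8
  #.#..|.  b20=0 t=0,i=8
  #..##|#  b19=1 t=0,i=19
  #..#.|.  b18=0 t=0,i=10
  #...#|#  b17=1 t=0,i=2
  #....|#  b16=1 t=1,i=4
  .####|.  b15=0 t=1,i=24
  .###.|.  b14=0 t=0,i=5
  .##.#|#  b13=1 t=6,i=21
  .##..|#  b12=1 t=0,i=0
  .#.##|#  b11=1 t=1,i=18
  .#.#.|#  b10=1 t=1,i=8
  .#..#|#  b9=1 t=0,i=9
  .#...|.  b8=0 t=0,i=12
  ..###|.  b7=0 t=0,i=4
  ..##.|#  b6=1 t=0,i=20
  ..#.#|#  b5=1 t=1,i=7
  ..#..|.  b4=0 t=0,i=11
  ...##|.  b3=0 t=0,i=3
  ...#.|#  b2=1 t=1,i=6
  ....#|#  b1=1 t=1,i=5
  .....|#  b0=1 t=2,i=21
  bits 10010101011010110011111001100111 = 2506833511

2506833511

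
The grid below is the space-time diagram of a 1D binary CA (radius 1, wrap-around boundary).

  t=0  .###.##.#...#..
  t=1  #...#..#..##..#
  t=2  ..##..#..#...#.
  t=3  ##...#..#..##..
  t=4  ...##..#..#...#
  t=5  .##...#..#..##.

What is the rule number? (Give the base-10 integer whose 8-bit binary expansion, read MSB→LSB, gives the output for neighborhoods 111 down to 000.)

  [7] ### => .  t=0,i=2
  [6] ##. => .  t=0,i=3
  [5] #.# => #  t=0,i=4
  [4] #.. => .  t=0,i=9
  [3] .## => .  t=0,i=1
  [2] .#. => .  t=0,i=8
  [1] ..# => #  t=0,i=0
  [0] ... => #  t=0,i=10
  bits 00100011 = 35

35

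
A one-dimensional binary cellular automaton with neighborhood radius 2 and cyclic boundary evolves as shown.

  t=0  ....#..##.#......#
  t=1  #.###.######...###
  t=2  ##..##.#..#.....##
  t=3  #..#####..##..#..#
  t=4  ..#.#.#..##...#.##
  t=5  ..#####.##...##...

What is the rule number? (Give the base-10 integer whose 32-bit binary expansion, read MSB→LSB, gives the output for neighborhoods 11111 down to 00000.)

1815651702

  [31] ##### => .  t=1,i=8
  [30] ####. => #  t=1,i=10
  [29] ###.# => #  t=1,i=0
  [28] ###.. => .  t=1,i=11
  [27] ##.## => #  t=1,i=1
  [26] ##.#. => #  t=0,i=9
  [25] ##..# => .  t=2,i=2
  [24] ##... => .  t=1,i=12
  [23] #.### => .  t=1,i=2
  [22] #.##. => .  t=4,i=16
  [21] #.#.# => #  t=4,i=4
  [20] #.#.. => #  t=0,i=10
  [19] #..## => #  t=0,i=6
  [18] #..#. => .  t=2,i=9
  [17] #...# => .  t=1,i=13
  [16] #.... => .  t=0,i=1
  [15] .#### => #  t=1,i=7
  [14] .###. => .  t=1,i=3
  [13] .##.# => #  t=0,i=8
  [12] .##.. => .  t=3,i=0
  [11] .#.## => .  t=4,i=15
  [10] .#.#. => #  t=4,i=3
  [9] .#..# => .  t=0,i=5
  [8] .#... => #  t=0,i=0
  [7] ..### => .  t=1,i=15
  [6] ..##. => #  t=0,i=7
  [5] ..#.# => #  t=4,i=2
  [4] ..#.. => #  t=0,i=4
  [3] ...## => .  t=1,i=14
  [2] ...#. => #  t=0,i=3
  [1] ....# => #  t=0,i=2
  [0] ..... => .  t=0,i=13
  bits 01101100001110001010010101110110 = 1815651702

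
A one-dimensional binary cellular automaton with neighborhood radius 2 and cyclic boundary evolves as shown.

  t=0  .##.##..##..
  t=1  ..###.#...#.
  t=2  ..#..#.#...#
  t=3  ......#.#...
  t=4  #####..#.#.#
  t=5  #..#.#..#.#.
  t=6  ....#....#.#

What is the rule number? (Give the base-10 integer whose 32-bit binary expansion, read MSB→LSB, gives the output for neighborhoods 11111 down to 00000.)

  #####|.  b31=0 t=4,i=1
  ####.|#  b30=1 t=4,i=3
  ###.#|.  b29=0 t=1,i=4
  ###..|.  b28=0 t=4,i=4
  ##.##|#  b27=1 t=0,i=3
  ##.#.|#  b26=1 t=1,i=5
  ##..#|#  b25=1 t=0,i=6
  ##...|#  b24=1 t=0,i=10
  #.###|.  b23=0 t=4,i=11
  #.##.|#  b22=1 t=0,i=4
  #.#.#|.  b21=0 t=4,i=9
  #.#..|.  b20=0 t=1,i=6
  #..##|.  b19=0 t=0,i=7
  #..#.|.  b18=0 t=2,i=1
  #...#|.  b17=0 t=0,i=11
  #....|.  b16=0 t=3,i=10
  .####|#  b15=1 t=4,i=0
  .###.|.  b14=0 t=1,i=3
  .##.#|#  b13=1 t=0,i=2
  .##..|.  b12=0 t=0,i=5
  .#.##|#  b11=1 t=4,i=10
  .#.#.|#  b10=1 t=2,i=6
  .#..#|.  b9=0 t=2,i=0
  .#...|#  b8=1 t=1,i=7
  ..###|#  b7=1 t=1,i=2
  ..##.|.  b6=0 t=0,i=1
  ..#.#|.  b5=0 t=2,i=5
  ..#..|.  b4=0 t=1,i=10
  ...##|.  b3=0 t=0,i=0
  ...#.|.  b2=0 t=1,i=9
  ....#|#  b1=1 t=3,i=4
  .....|#  b0=1 t=3,i=0
  bits 01001111010000001010110110000011 = 1329638787

1329638787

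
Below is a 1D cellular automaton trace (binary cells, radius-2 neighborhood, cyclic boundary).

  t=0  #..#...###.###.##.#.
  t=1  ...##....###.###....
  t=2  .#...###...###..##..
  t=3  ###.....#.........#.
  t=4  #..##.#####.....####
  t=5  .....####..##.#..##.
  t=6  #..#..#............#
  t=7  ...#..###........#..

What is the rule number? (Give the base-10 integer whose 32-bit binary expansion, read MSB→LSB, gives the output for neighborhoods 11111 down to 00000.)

2848033078

  [31] ##### => #  t=4,i=8
  [30] ####. => .  t=4,i=9
  [29] ###.# => #  t=0,i=9
  [28] ###.. => .  t=1,i=15
  [27] ##.## => #  t=0,i=10
  [26] ##.#. => .  t=0,i=17
  [25] ##..# => .  t=2,i=14
  [24] ##... => #  t=1,i=5
  [23] #.### => #  t=0,i=11
  [22] #.##. => #  t=0,i=15
  [21] #.#.# => .  t=0,i=18
  [20] #.#.. => .  t=0,i=0
  [19] #..## => .  t=2,i=15
  [18] #..#. => .  t=0,i=2
  [17] #...# => .  t=0,i=5
  [16] #.... => #  t=1,i=6
  [15] .#### => #  t=4,i=7
  [14] .###. => .  t=0,i=8
  [13] .##.# => .  t=0,i=16
  [12] .##.. => .  t=1,i=4
  [11] .#.## => #  t=3,i=19
  [10] .#.#. => .  t=0,i=19
  [9] .#..# => .  t=0,i=1
  [8] .#... => #  t=0,i=4
  [7] ..### => .  t=0,i=7
  [6] ..##. => .  t=1,i=3
  [5] ..#.# => #  t=3,i=18
  [4] ..#.. => #  t=0,i=3
  [3] ...## => .  t=0,i=6
  [2] ...#. => #  t=2,i=0
  [1] ....# => #  t=1,i=1
  [0] ..... => .  t=1,i=0
  bits 10101001110000011000100100110110 = 2848033078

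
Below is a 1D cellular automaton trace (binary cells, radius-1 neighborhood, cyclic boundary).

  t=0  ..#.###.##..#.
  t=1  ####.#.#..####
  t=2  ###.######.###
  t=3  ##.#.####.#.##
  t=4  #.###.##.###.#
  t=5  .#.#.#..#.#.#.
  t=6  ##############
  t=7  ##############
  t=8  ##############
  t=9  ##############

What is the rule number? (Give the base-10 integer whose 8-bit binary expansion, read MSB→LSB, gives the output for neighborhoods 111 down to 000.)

  ###|#  b7=1 t=0,i=5
  ##.|.  b6=0 t=0,i=6
  #.#|#  b5=1 t=0,i=3
  #..|#  b4=1 t=0,i=10
  .##|.  b3=0 t=0,i=4
  .#.|#  b2=1 t=0,i=2
  ..#|#  b1=1 t=0,i=1
  ...|#  b0=1 t=0,i=0
  bits 10110111 = 183

183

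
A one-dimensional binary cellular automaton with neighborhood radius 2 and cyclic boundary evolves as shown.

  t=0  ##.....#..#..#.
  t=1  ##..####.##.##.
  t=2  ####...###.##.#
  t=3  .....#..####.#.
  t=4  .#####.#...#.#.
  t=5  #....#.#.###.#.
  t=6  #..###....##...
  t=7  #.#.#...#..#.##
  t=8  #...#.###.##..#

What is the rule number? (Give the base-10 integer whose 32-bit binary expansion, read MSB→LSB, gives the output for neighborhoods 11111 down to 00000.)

  ##### -> .   bit 31 = 0  t=2,i=1
  ####. -> .   bit 30 = 0  t=1,i=6
  ###.# -> #   bit 29 = 1  t=1,i=7
  ###.. -> .   bit 28 = 0  t=2,i=3
  ##.## -> #   bit 27 = 1  t=1,i=8
  ##.#. -> .   bit 26 = 0  t=3,i=12
  ##..# -> #   bit 25 = 1  t=1,i=2
  ##... -> .   bit 24 = 0  t=0,i=2
  #.### -> .   bit 23 = 0  t=2,i=14
  #.##. -> #   bit 22 = 1  t=0,i=0
  #.#.# -> .   bit 21 = 0  t=5,i=7
  #.#.. -> #   bit 20 = 1  t=3,i=13
  #..## -> #   bit 19 = 1  t=1,i=3
  #..#. -> #   bit 18 = 1  t=0,i=9
  #...# -> #   bit 17 = 1  t=2,i=5
  #.... -> .   bit 16 = 0  t=0,i=3
  .#### -> .   bit 15 = 0  t=1,i=5
  .###. -> #   bit 14 = 1  t=2,i=8
  .##.# -> .   bit 13 = 0  t=1,i=10
  .##.. -> #   bit 12 = 1  t=0,i=1
  .#.## -> .   bit 11 = 0  t=0,i=14
  .#.#. -> .   bit 10 = 0  t=4,i=12
  .#..# -> .   bit 9 = 0  t=0,i=8
  .#... -> .   bit 8 = 0  t=3,i=14
  ..### -> .   bit 7 = 0  t=1,i=4
  ..##. -> .   bit 6 = 0  t=6,i=10
  ..#.# -> #   bit 5 = 1  t=0,i=13
  ..#.. -> #   bit 4 = 1  t=0,i=7
  ...## -> .   bit 3 = 0  t=2,i=6
  ...#. -> #   bit 2 = 1  t=0,i=6
  ....# -> #   bit 1 = 1  t=0,i=5
  ..... -> #   bit 0 = 1  t=0,i=4
  bits 00101010010111100101000000110111 = 710823991

710823991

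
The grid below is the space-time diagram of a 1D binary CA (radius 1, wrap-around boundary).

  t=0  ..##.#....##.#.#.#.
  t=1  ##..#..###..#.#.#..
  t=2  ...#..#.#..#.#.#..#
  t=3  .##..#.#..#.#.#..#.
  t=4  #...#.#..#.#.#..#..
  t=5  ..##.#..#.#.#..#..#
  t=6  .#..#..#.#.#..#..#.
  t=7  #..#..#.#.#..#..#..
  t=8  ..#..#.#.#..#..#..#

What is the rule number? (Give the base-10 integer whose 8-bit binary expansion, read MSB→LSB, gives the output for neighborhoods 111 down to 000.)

  ### -> #   bit 7 = 1  t=1,i=8
  ##. -> .   bit 6 = 0  t=0,i=3
  #.# -> #   bit 5 = 1  t=0,i=4
  #.. -> .   bit 4 = 0  t=0,i=6
  .## -> .   bit 3 = 0  t=0,i=2
  .#. -> .   bit 2 = 0  t=0,i=5
  ..# -> #   bit 1 = 1  t=0,i=1
  ... -> #   bit 0 = 1  t=0,i=0
  bits 10100011 = 163

163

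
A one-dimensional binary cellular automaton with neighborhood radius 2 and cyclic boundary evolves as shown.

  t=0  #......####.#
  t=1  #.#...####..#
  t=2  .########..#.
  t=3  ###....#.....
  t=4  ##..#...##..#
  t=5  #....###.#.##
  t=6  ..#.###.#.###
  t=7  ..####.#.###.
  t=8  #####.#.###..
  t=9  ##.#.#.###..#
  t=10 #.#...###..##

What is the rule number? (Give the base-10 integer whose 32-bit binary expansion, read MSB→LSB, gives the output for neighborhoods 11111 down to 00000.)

1155258792

  ##### -> .   bit 31 = 0  t=2,i=3
  ####. -> #   bit 30 = 1  t=0,i=9
  ###.# -> .   bit 29 = 0  t=0,i=10
  ###.. -> .   bit 28 = 0  t=1,i=9
  ##.## -> .   bit 27 = 0  t=0,i=11
  ##.#. -> #   bit 26 = 1  t=1,i=1
  ##..# -> .   bit 25 = 0  t=1,i=10
  ##... -> .   bit 24 = 0  t=0,i=1
  #.### -> #   bit 23 = 1  t=5,i=11
  #.##. -> #   bit 22 = 1  t=0,i=12
  #.#.# -> .   bit 21 = 0  t=5,i=9
  #.#.. -> #   bit 20 = 1  t=1,i=2
  #..## -> #   bit 19 = 1  t=1,i=11
  #..#. -> .   bit 18 = 0  t=2,i=10
  #...# -> #   bit 17 = 1  t=1,i=4
  #.... -> #   bit 16 = 1  t=0,i=2
  .#### -> #   bit 15 = 1  t=0,i=8
  .###. -> #   bit 14 = 1  t=3,i=1
  .##.# -> .   bit 13 = 0  t=1,i=0
  .##.. -> #   bit 12 = 1  t=0,i=0
  .#.## -> #   bit 11 = 1  t=5,i=10
  .#.#. -> .   bit 10 = 0  t=9,i=4
  .#..# -> .   bit 9 = 0  t=2,i=12
  .#... -> #   bit 8 = 1  t=1,i=3
  ..### -> #   bit 7 = 1  t=0,i=7
  ..##. -> .   bit 6 = 0  t=1,i=12
  ..#.# -> #   bit 5 = 1  t=6,i=2
  ..#.. -> .   bit 4 = 0  t=2,i=11
  ...## -> #   bit 3 = 1  t=0,i=6
  ...#. -> .   bit 2 = 0  t=3,i=6
  ....# -> .   bit 1 = 0  t=0,i=5
  ..... -> .   bit 0 = 0  t=0,i=3
  bits 01000100110110111101100110101000 = 1155258792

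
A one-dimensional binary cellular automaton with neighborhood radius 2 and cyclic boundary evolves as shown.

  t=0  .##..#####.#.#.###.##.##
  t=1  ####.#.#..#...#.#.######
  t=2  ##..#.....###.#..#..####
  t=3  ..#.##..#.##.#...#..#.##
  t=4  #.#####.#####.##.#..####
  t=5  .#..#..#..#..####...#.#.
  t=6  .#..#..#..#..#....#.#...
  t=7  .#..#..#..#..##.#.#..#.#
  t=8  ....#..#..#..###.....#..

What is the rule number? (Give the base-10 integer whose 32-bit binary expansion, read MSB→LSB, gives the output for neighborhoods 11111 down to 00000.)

  nb #####: next=#  (t=0,i=7, bit31=1)
  nb ####.: next=.  (t=0,i=8, bit30=0)
  nb ###.#: next=.  (t=0,i=9, bit29=0)
  nb ###..: next=.  (t=2,i=1, bit28=0)
  nb ##.##: next=#  (t=0,i=0, bit27=1)
  nb ##.#.: next=#  (t=0,i=10, bit26=1)
  nb ##..#: next=#  (t=0,i=3, bit25=1)
  nb ##...: next=.  (t=5,i=17, bit24=0)
  nb #.###: next=.  (t=0,i=15, bit23=0)
  nb #.##.: next=#  (t=0,i=1, bit22=1)
  nb #.#.#: next=.  (t=0,i=11, bit21=0)
  nb #.#..: next=.  (t=1,i=7, bit20=0)
  nb #..##: next=.  (t=0,i=4, bit19=0)
  nb #..#.: next=.  (t=1,i=9, bit18=0)
  nb #...#: next=#  (t=1,i=12, bit17=1)
  nb #....: next=.  (t=2,i=6, bit16=0)
  nb .####: next=.  (t=0,i=6, bit15=0)
  nb .###.: next=#  (t=0,i=16, bit14=1)
  nb .##.#: next=#  (t=0,i=20, bit13=1)
  nb .##..: next=#  (t=0,i=2, bit12=1)
  nb .#.##: next=#  (t=0,i=14, bit11=1)
  nb .#.#.: next=.  (t=0,i=12, bit10=0)
  nb .#..#: next=.  (t=1,i=8, bit9=0)
  nb .#...: next=#  (t=1,i=11, bit8=1)
  nb ..###: next=#  (t=0,i=5, bit7=1)
  nb ..##.: next=#  (t=7,i=13, bit6=1)
  nb ..#.#: next=#  (t=1,i=14, bit5=1)
  nb ..#..: next=#  (t=1,i=10, bit4=1)
  nb ...##: next=.  (t=2,i=9, bit3=0)
  nb ...#.: next=.  (t=1,i=13, bit2=0)
  nb ....#: next=#  (t=2,i=8, bit1=1)
  nb .....: next=.  (t=2,i=7, bit0=0)
  bits 10001110010000100111100111110010 = 2386721266

2386721266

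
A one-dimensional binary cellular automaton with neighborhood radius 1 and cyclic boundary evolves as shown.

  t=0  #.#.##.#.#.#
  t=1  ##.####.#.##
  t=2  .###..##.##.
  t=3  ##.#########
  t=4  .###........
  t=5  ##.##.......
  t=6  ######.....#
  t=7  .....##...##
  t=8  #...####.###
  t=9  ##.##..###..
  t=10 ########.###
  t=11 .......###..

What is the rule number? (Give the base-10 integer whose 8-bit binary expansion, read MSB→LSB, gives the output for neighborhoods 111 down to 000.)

  ###|.  b7=0 t=1,i=0
  ##.|#  b6=1 t=0,i=0
  #.#|#  b5=1 t=0,i=1
  #..|#  b4=1 t=2,i=4
  .##|#  b3=1 t=0,i=4
  .#.|.  b2=0 t=0,i=2
  ..#|#  b1=1 t=2,i=0
  ...|.  b0=0 t=4,i=5
  bits 01111010 = 122

122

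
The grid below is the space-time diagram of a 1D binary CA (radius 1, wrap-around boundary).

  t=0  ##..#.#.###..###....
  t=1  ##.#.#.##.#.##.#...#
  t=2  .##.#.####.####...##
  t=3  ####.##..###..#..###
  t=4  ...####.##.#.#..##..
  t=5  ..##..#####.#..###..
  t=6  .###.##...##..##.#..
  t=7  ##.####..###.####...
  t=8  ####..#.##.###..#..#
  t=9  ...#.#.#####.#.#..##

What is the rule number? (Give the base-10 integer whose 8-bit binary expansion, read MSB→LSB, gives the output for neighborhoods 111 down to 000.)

106

  [7] ### => .  t=0,i=9
  [6] ##. => #  t=0,i=1
  [5] #.# => #  t=0,i=5
  [4] #.. => .  t=0,i=2
  [3] .## => #  t=0,i=0
  [2] .#. => .  t=0,i=4
  [1] ..# => #  t=0,i=3
  [0] ... => .  t=0,i=17
  bits 01101010 = 106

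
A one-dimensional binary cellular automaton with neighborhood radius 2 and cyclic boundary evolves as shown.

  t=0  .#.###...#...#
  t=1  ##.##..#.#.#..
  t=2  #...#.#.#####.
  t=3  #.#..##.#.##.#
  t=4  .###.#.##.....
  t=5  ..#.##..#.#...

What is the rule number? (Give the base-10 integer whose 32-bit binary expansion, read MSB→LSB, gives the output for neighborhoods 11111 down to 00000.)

3300349520

  nb #####: next=#  (t=2,i=10, bit31=1)
  nb ####.: next=#  (t=2,i=11, bit30=1)
  nb ###.#: next=.  (t=2,i=12, bit29=0)
  nb ###..: next=.  (t=0,i=5, bit28=0)
  nb ##.##: next=.  (t=1,i=2, bit27=0)
  nb ##.#.: next=#  (t=2,i=13, bit26=1)
  nb ##..#: next=.  (t=1,i=5, bit25=0)
  nb ##...: next=.  (t=0,i=6, bit24=0)
  nb #.###: next=#  (t=0,i=3, bit23=1)
  nb #.##.: next=.  (t=1,i=3, bit22=0)
  nb #.#.#: next=#  (t=0,i=1, bit21=1)
  nb #.#..: next=#  (t=1,i=11, bit20=1)
  nb #..##: next=.  (t=1,i=13, bit19=0)
  nb #..#.: next=#  (t=1,i=6, bit18=1)
  nb #...#: next=#  (t=0,i=7, bit17=1)
  nb #....: next=#  (t=4,i=10, bit16=1)
  nb .####: next=.  (t=2,i=9, bit15=0)
  nb .###.: next=#  (t=0,i=4, bit14=1)
  nb .##.#: next=.  (t=1,i=1, bit13=0)
  nb .##..: next=#  (t=1,i=4, bit12=1)
  nb .#.##: next=.  (t=0,i=2, bit11=0)
  nb .#.#.: next=#  (t=0,i=0, bit10=1)
  nb .#..#: next=#  (t=1,i=12, bit9=1)
  nb .#...: next=.  (t=0,i=10, bit8=0)
  nb ..###: next=.  (t=4,i=1, bit7=0)
  nb ..##.: next=#  (t=1,i=0, bit6=1)
  nb ..#.#: next=.  (t=0,i=13, bit5=0)
  nb ..#..: next=#  (t=0,i=9, bit4=1)
  nb ...##: next=.  (t=4,i=0, bit3=0)
  nb ...#.: next=.  (t=0,i=8, bit2=0)
  nb ....#: next=.  (t=4,i=13, bit1=0)
  nb .....: next=.  (t=4,i=11, bit0=0)
  bits 11000100101101110101011001010000 = 3300349520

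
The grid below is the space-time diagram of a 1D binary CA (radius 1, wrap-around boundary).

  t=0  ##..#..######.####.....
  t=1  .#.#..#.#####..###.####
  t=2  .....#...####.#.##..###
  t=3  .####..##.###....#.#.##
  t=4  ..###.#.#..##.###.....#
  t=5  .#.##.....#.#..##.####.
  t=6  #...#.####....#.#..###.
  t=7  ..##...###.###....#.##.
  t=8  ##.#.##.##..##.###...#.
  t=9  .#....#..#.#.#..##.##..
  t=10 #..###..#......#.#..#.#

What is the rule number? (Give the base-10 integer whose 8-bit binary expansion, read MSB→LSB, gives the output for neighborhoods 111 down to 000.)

  ###|#  b7=1 t=0,i=8
  ##.|#  b6=1 t=0,i=1
  #.#|.  b5=0 t=0,i=13
  #..|.  b4=0 t=0,i=2
  .##|.  b3=0 t=0,i=0
  .#.|.  b2=0 t=0,i=4
  ..#|#  b1=1 t=0,i=3
  ...|#  b0=1 t=0,i=19
  bits 11000011 = 195

195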